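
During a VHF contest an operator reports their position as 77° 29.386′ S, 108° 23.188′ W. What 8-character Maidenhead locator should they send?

DB52tm32

Add 180° to longitude and 90° to latitude: 71.61353, 12.51023.
Field: 71.61353/20 → 3 → D, 12.51023/10 → 1 → B; chars DB.
Square: 11.61353/2 → 5, 2.51023/1 → 2; chars 52.
Subsquare: 1.61353/0.0833333 → 19 → t, 0.51023/0.0416667 → 12 → m; chars tm.
Extended square: 0.03020/0.00833333 → 3, 0.01023/0.00416667 → 2; chars 32.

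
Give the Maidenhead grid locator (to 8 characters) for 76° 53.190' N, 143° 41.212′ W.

BQ86dv72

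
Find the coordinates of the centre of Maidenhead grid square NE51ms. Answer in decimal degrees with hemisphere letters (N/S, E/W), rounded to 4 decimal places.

48.2292° S, 91.0417° E

Field N=13, E=4: +13·20° lon, +4·10° lat → SW at lon 80°, lat -50°.
Square 5, 1: +5·2° lon, +1·1° lat → SW at lon 90°, lat -49°.
Subsquare m=12, s=18: +12·0.0833333° lon, +18·0.0416667° lat → SW at lon 91°, lat -48.25°.
Cell spans 0.0833333° lon × 0.0416667° lat. Centre is SW corner plus half of each.
latitude 48.2292° S, longitude 91.0417° E.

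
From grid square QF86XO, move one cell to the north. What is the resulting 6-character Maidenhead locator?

Latitude subsquare o = 14; +1 → 15 = p.
The longitude characters are unchanged.

QF86xp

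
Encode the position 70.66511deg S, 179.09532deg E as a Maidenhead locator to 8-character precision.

RB99ni10

Add 180° to longitude and 90° to latitude: 359.09532, 19.33489.
Field: lon ⌊359.09532/20⌋ = 17 → R; lat ⌊19.33489/10⌋ = 1 → B.
Square: lon ⌊19.09532/2⌋ = 9; lat ⌊9.33489/1⌋ = 9.
Subsquare: lon ⌊1.09532/0.0833333⌋ = 13 → n; lat ⌊0.33489/0.0416667⌋ = 8 → i.
Extended square: lon ⌊0.01199/0.00833333⌋ = 1; lat ⌊0.00156/0.00416667⌋ = 0.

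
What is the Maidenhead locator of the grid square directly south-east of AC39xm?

Longitude subsquare x = 23; +1 → 24, wraps to 0 = a, carry into square.
Longitude square 3; +1 → 4.
Latitude subsquare m = 12; −1 → 11 = l.

AC49al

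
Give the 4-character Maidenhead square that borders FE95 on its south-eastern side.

GE04

Longitude square 9; +1 → 10, wraps to 0, carry into field.
Longitude field F = 5; +1 → 6 = G.
Latitude square 5; −1 → 4.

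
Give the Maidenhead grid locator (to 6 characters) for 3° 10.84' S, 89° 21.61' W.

EI56ht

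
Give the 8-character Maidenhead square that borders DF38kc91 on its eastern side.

Longitude extended square 9; +1 → 10, wraps to 0, carry into subsquare.
Longitude subsquare k = 10; +1 → 11 = l.
The latitude characters are unchanged.

DF38lc01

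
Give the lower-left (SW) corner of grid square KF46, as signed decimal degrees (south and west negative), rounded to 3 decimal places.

-34.000, 28.000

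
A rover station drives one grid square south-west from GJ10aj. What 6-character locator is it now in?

Longitude subsquare a = 0; −1 → -1, wraps to 23 = x, carry into square.
Longitude square 1; −1 → 0.
Latitude subsquare j = 9; −1 → 8 = i.

GJ00xi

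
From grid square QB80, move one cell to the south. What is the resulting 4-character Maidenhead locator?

Latitude square 0; −1 → -1, wraps to 9, carry into field.
Latitude field B = 1; −1 → 0 = A.
The longitude characters are unchanged.

QA89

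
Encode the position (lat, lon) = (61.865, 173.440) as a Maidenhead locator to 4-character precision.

RP61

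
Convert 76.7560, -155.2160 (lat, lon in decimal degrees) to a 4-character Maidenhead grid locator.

BQ26

Shift to the Maidenhead origin (180°W, 90°S): lon 24.78, lat 166.76.
Field: 24.78/20 → 1 → B, 166.76/10 → 16 → Q; chars BQ.
Square: 4.78/2 → 2, 6.76/1 → 6; chars 26.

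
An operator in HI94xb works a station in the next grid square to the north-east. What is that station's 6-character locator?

II04ac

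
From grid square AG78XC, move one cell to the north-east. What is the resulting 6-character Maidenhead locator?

AG88ad

Longitude subsquare x = 23; +1 → 24, wraps to 0 = a, carry into square.
Longitude square 7; +1 → 8.
Latitude subsquare c = 2; +1 → 3 = d.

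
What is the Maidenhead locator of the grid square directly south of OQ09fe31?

Latitude extended square 1; −1 → 0.
The longitude characters are unchanged.

OQ09fe30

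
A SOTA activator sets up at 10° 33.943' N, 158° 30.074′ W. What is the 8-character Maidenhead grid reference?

Shift to the Maidenhead origin (180°W, 90°S): lon 21.49877, lat 100.56572.
Field: lon ⌊21.49877/20⌋ = 1 → B; lat ⌊100.56572/10⌋ = 10 → K.
Square: lon ⌊1.49877/2⌋ = 0; lat ⌊0.56572/1⌋ = 0.
Subsquare: lon ⌊1.49877/0.0833333⌋ = 17 → r; lat ⌊0.56572/0.0416667⌋ = 13 → n.
Extended square: lon ⌊0.08210/0.00833333⌋ = 9; lat ⌊0.02405/0.00416667⌋ = 5.

BK00rn95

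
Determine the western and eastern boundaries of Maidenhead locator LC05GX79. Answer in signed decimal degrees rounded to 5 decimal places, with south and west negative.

40.55833, 40.56667

Field L=11, C=2: +11·20° lon, +2·10° lat → SW at lon 40°, lat -70°.
Square 0, 5: +0·2° lon, +5·1° lat → SW at lon 40°, lat -65°.
Subsquare g=6, x=23: +6·0.0833333° lon, +23·0.0416667° lat → SW at lon 40.5°, lat -64.0417°.
Extended square 7, 9: +7·0.00833333° lon, +9·0.00416667° lat → SW at lon 40.5583°, lat -64.0042°.
Cell spans 0.00833333° lon × 0.00416667° lat.
west 40.55833, east 40.56667.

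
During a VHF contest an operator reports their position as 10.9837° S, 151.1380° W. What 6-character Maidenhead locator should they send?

BH49ka

Offset from 180°W / 90°S: lon 28.8620°, lat 79.0163°.
Field: lon ⌊28.8620/20⌋ = 1 → B; lat ⌊79.0163/10⌋ = 7 → H.
Square: lon ⌊8.8620/2⌋ = 4; lat ⌊9.0163/1⌋ = 9.
Subsquare: lon ⌊0.8620/0.0833333⌋ = 10 → k; lat ⌊0.0163/0.0416667⌋ = 0 → a.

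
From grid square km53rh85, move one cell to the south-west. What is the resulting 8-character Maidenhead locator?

Longitude extended square 8; −1 → 7.
Latitude extended square 5; −1 → 4.

KM53rh74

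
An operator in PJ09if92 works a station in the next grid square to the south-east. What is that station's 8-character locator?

Longitude extended square 9; +1 → 10, wraps to 0, carry into subsquare.
Longitude subsquare i = 8; +1 → 9 = j.
Latitude extended square 2; −1 → 1.

PJ09jf01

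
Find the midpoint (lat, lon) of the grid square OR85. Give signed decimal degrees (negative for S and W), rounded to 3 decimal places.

85.500, 117.000

Field O=14, R=17: +14·20° lon, +17·10° lat → SW at lon 100°, lat 80°.
Square 8, 5: +8·2° lon, +5·1° lat → SW at lon 116°, lat 85°.
Cell spans 2° lon × 1° lat. Centre is SW corner plus half of each.
latitude 85.500, longitude 117.000.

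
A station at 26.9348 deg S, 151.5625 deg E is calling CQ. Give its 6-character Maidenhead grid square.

Offset from 180°W / 90°S: lon 331.5625°, lat 63.0652°.
Field (20°×10°, letters A–R): 331.5625/20 → 16 → Q, 63.0652/10 → 6 → G; chars QG.
Square (2°×1°, digits 0–9): 11.5625/2 → 5, 3.0652/1 → 3; chars 53.
Subsquare (5′×2.5′, letters a–x): 1.5625/0.0833333 → 18 → s, 0.0652/0.0416667 → 1 → b; chars sb.

QG53sb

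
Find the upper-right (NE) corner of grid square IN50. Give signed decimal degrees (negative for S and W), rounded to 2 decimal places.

41.00, -8.00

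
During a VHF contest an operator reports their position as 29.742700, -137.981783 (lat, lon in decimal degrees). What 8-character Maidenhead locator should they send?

CL19ar28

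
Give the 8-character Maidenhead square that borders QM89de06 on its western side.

Longitude extended square 0; −1 → -1, wraps to 9, carry into subsquare.
Longitude subsquare d = 3; −1 → 2 = c.
The latitude characters are unchanged.

QM89ce96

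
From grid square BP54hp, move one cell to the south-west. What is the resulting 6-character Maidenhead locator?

BP54go

Longitude subsquare h = 7; −1 → 6 = g.
Latitude subsquare p = 15; −1 → 14 = o.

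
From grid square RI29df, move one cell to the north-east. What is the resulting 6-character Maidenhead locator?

RI29eg

Longitude subsquare d = 3; +1 → 4 = e.
Latitude subsquare f = 5; +1 → 6 = g.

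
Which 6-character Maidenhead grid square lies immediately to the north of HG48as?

Latitude subsquare s = 18; +1 → 19 = t.
The longitude characters are unchanged.

HG48at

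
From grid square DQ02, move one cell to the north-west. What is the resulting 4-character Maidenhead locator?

Longitude square 0; −1 → -1, wraps to 9, carry into field.
Longitude field D = 3; −1 → 2 = C.
Latitude square 2; +1 → 3.

CQ93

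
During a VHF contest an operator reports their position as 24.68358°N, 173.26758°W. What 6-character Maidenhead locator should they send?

AL34iq

Add 180° to longitude and 90° to latitude: 6.7324, 114.6836.
Field (20°×10°, letters A–R): lon ⌊6.7324/20⌋ = 0 → A; lat ⌊114.6836/10⌋ = 11 → L.
Square (2°×1°, digits 0–9): lon ⌊6.7324/2⌋ = 3; lat ⌊4.6836/1⌋ = 4.
Subsquare (5′×2.5′, letters a–x): lon ⌊0.7324/0.0833333⌋ = 8 → i; lat ⌊0.6836/0.0416667⌋ = 16 → q.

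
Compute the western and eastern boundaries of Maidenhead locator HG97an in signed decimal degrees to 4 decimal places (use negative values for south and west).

Field H=7, G=6: +7·20° lon, +6·10° lat → SW at lon -40°, lat -30°.
Square 9, 7: +9·2° lon, +7·1° lat → SW at lon -22°, lat -23°.
Subsquare a=0, n=13: +0·0.0833333° lon, +13·0.0416667° lat → SW at lon -22°, lat -22.4583°.
Cell spans 0.0833333° lon × 0.0416667° lat.
west -22.0000, east -21.9167.

-22.0000, -21.9167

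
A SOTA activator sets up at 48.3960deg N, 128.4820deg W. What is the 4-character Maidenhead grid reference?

CN58

Shift to the Maidenhead origin (180°W, 90°S): lon 51.52, lat 138.40.
Field: lon ⌊51.52/20⌋ = 2 → C; lat ⌊138.40/10⌋ = 13 → N.
Square: lon ⌊11.52/2⌋ = 5; lat ⌊8.40/1⌋ = 8.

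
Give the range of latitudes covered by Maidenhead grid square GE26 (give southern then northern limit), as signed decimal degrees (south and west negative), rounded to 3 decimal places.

-44.000, -43.000

Field G=6, E=4: +6·20° lon, +4·10° lat → SW at lon -60°, lat -50°.
Square 2, 6: +2·2° lon, +6·1° lat → SW at lon -56°, lat -44°.
Cell spans 2° lon × 1° lat.
south -44.000, north -43.000.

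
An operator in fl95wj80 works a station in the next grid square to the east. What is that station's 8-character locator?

FL95wj90

Longitude extended square 8; +1 → 9.
The latitude characters are unchanged.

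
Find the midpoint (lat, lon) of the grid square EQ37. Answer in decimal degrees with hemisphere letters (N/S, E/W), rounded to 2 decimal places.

77.50° N, 93.00° W

Field E=4, Q=16: +4·20° lon, +16·10° lat → SW at lon -100°, lat 70°.
Square 3, 7: +3·2° lon, +7·1° lat → SW at lon -94°, lat 77°.
Cell spans 2° lon × 1° lat. Centre is SW corner plus half of each.
latitude 77.50° N, longitude 93.00° W.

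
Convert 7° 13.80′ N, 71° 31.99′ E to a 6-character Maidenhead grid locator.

Offset from 180°W / 90°S: lon 251.5332°, lat 97.2300°.
Field: 251.5332/20 → 12 → M, 97.2300/10 → 9 → J; chars MJ.
Square: 11.5332/2 → 5, 7.2300/1 → 7; chars 57.
Subsquare: 1.5332/0.0833333 → 18 → s, 0.2300/0.0416667 → 5 → f; chars sf.

MJ57sf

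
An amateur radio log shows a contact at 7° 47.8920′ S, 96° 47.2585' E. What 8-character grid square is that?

NI82je48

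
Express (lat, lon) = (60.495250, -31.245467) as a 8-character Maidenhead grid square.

Shift to the Maidenhead origin (180°W, 90°S): lon 148.75453, lat 150.49525.
Field: lon ⌊148.75453/20⌋ = 7 → H; lat ⌊150.49525/10⌋ = 15 → P.
Square: lon ⌊8.75453/2⌋ = 4; lat ⌊0.49525/1⌋ = 0.
Subsquare: lon ⌊0.75453/0.0833333⌋ = 9 → j; lat ⌊0.49525/0.0416667⌋ = 11 → l.
Extended square: lon ⌊0.00453/0.00833333⌋ = 0; lat ⌊0.03692/0.00416667⌋ = 8.

HP40jl08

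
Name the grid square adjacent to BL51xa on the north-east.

Longitude subsquare x = 23; +1 → 24, wraps to 0 = a, carry into square.
Longitude square 5; +1 → 6.
Latitude subsquare a = 0; +1 → 1 = b.

BL61ab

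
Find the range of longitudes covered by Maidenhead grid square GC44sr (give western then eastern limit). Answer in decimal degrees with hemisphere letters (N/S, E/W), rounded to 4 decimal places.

50.5000° W, 50.4167° W

Field G=6, C=2: +6·20° lon, +2·10° lat → SW at lon -60°, lat -70°.
Square 4, 4: +4·2° lon, +4·1° lat → SW at lon -52°, lat -66°.
Subsquare s=18, r=17: +18·0.0833333° lon, +17·0.0416667° lat → SW at lon -50.5°, lat -65.2917°.
Cell spans 0.0833333° lon × 0.0416667° lat.
west 50.5000° W, east 50.4167° W.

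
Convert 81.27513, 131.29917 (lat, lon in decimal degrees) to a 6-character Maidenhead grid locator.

Add 180° to longitude and 90° to latitude: 311.2992, 171.2751.
Field: lon ⌊311.2992/20⌋ = 15 → P; lat ⌊171.2751/10⌋ = 17 → R.
Square: lon ⌊11.2992/2⌋ = 5; lat ⌊1.2751/1⌋ = 1.
Subsquare: lon ⌊1.2992/0.0833333⌋ = 15 → p; lat ⌊0.2751/0.0416667⌋ = 6 → g.

PR51pg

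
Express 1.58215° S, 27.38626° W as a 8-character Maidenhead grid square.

HI68hk30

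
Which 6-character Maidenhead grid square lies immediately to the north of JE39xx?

JF30xa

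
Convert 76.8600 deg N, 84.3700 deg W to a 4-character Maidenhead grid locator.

Offset from 180°W / 90°S: lon 95.63°, lat 166.86°.
Field: lon ⌊95.63/20⌋ = 4 → E; lat ⌊166.86/10⌋ = 16 → Q.
Square: lon ⌊15.63/2⌋ = 7; lat ⌊6.86/1⌋ = 6.

EQ76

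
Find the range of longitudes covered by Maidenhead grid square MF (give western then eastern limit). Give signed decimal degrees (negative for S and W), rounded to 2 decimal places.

60.00, 80.00

Field M=12, F=5: +12·20° lon, +5·10° lat → SW at lon 60°, lat -40°.
Cell spans 20° lon × 10° lat.
west 60.00, east 80.00.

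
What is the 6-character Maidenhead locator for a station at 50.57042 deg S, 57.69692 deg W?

GD19dk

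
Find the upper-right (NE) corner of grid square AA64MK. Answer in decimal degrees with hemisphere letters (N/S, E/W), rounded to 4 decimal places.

85.5417° S, 166.9167° W

Field A=0, A=0: +0·20° lon, +0·10° lat → SW at lon -180°, lat -90°.
Square 6, 4: +6·2° lon, +4·1° lat → SW at lon -168°, lat -86°.
Subsquare m=12, k=10: +12·0.0833333° lon, +10·0.0416667° lat → SW at lon -167°, lat -85.5833°.
Cell spans 0.0833333° lon × 0.0416667° lat. NE corner is SW corner plus one full cell.
latitude 85.5417° S, longitude 166.9167° W.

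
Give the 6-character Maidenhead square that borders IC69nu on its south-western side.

IC69mt

Longitude subsquare n = 13; −1 → 12 = m.
Latitude subsquare u = 20; −1 → 19 = t.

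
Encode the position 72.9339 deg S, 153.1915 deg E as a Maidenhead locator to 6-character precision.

Offset from 180°W / 90°S: lon 333.1915°, lat 17.0661°.
Field: 333.1915/20 → 16 → Q, 17.0661/10 → 1 → B; chars QB.
Square: 13.1915/2 → 6, 7.0661/1 → 7; chars 67.
Subsquare: 1.1915/0.0833333 → 14 → o, 0.0661/0.0416667 → 1 → b; chars ob.

QB67ob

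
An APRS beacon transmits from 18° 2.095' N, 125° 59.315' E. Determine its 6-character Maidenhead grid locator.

PK28xa

Shift to the Maidenhead origin (180°W, 90°S): lon 305.9886, lat 108.0349.
Field: lon ⌊305.9886/20⌋ = 15 → P; lat ⌊108.0349/10⌋ = 10 → K.
Square: lon ⌊5.9886/2⌋ = 2; lat ⌊8.0349/1⌋ = 8.
Subsquare: lon ⌊1.9886/0.0833333⌋ = 23 → x; lat ⌊0.0349/0.0416667⌋ = 0 → a.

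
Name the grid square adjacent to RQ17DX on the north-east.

Longitude subsquare d = 3; +1 → 4 = e.
Latitude subsquare x = 23; +1 → 24, wraps to 0 = a, carry into square.
Latitude square 7; +1 → 8.

RQ18ea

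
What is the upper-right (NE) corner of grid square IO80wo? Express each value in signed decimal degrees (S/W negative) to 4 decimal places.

50.6250, -2.0833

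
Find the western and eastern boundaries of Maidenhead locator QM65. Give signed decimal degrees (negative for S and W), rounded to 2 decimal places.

152.00, 154.00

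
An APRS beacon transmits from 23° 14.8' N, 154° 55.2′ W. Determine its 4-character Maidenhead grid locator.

BL23

Add 180° to longitude and 90° to latitude: 25.08, 113.25.
Field: lon ⌊25.08/20⌋ = 1 → B; lat ⌊113.25/10⌋ = 11 → L.
Square: lon ⌊5.08/2⌋ = 2; lat ⌊3.25/1⌋ = 3.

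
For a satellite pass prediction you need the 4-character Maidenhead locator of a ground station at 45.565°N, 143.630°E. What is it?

Shift to the Maidenhead origin (180°W, 90°S): lon 323.63, lat 135.56.
Field (20°×10°, letters A–R): 323.63/20 → 16 → Q, 135.56/10 → 13 → N; chars QN.
Square (2°×1°, digits 0–9): 3.63/2 → 1, 5.56/1 → 5; chars 15.

QN15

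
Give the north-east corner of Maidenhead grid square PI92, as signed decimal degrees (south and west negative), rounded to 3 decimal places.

-7.000, 140.000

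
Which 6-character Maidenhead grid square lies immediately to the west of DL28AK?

DL18xk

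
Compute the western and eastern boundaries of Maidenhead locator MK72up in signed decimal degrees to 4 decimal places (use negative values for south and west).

75.6667, 75.7500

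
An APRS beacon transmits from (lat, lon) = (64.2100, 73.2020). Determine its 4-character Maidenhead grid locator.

Add 180° to longitude and 90° to latitude: 253.20, 154.21.
Field: 253.20/20 → 12 → M, 154.21/10 → 15 → P; chars MP.
Square: 13.20/2 → 6, 4.21/1 → 4; chars 64.

MP64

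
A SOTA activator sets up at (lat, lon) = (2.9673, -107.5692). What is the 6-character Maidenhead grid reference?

DJ62fx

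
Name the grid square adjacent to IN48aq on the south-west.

IN38xp

Longitude subsquare a = 0; −1 → -1, wraps to 23 = x, carry into square.
Longitude square 4; −1 → 3.
Latitude subsquare q = 16; −1 → 15 = p.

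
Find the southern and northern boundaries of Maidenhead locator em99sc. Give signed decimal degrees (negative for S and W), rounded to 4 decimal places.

Field E=4, M=12: +4·20° lon, +12·10° lat → SW at lon -100°, lat 30°.
Square 9, 9: +9·2° lon, +9·1° lat → SW at lon -82°, lat 39°.
Subsquare s=18, c=2: +18·0.0833333° lon, +2·0.0416667° lat → SW at lon -80.5°, lat 39.0833°.
Cell spans 0.0833333° lon × 0.0416667° lat.
south 39.0833, north 39.1250.

39.0833, 39.1250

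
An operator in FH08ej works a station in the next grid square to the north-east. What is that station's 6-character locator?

Longitude subsquare e = 4; +1 → 5 = f.
Latitude subsquare j = 9; +1 → 10 = k.

FH08fk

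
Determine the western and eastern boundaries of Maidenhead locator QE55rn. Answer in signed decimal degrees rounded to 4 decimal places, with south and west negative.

151.4167, 151.5000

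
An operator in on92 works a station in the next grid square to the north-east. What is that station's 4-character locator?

Longitude square 9; +1 → 10, wraps to 0, carry into field.
Longitude field O = 14; +1 → 15 = P.
Latitude square 2; +1 → 3.

PN03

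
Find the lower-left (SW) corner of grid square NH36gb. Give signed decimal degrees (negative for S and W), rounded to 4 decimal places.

Field N=13, H=7: +13·20° lon, +7·10° lat → SW at lon 80°, lat -20°.
Square 3, 6: +3·2° lon, +6·1° lat → SW at lon 86°, lat -14°.
Subsquare g=6, b=1: +6·0.0833333° lon, +1·0.0416667° lat → SW at lon 86.5°, lat -13.9583°.
latitude -13.9583, longitude 86.5000.

-13.9583, 86.5000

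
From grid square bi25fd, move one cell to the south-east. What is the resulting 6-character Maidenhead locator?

Longitude subsquare f = 5; +1 → 6 = g.
Latitude subsquare d = 3; −1 → 2 = c.

BI25gc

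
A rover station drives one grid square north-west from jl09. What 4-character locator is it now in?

IM90

Longitude square 0; −1 → -1, wraps to 9, carry into field.
Longitude field J = 9; −1 → 8 = I.
Latitude square 9; +1 → 10, wraps to 0, carry into field.
Latitude field L = 11; +1 → 12 = M.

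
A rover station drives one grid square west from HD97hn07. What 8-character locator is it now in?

HD97gn97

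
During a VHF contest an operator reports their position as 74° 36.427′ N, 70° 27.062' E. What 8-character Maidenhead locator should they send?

Add 180° to longitude and 90° to latitude: 250.45103, 164.60712.
Field (20°×10°, letters A–R): lon ⌊250.45103/20⌋ = 12 → M; lat ⌊164.60712/10⌋ = 16 → Q.
Square (2°×1°, digits 0–9): lon ⌊10.45103/2⌋ = 5; lat ⌊4.60712/1⌋ = 4.
Subsquare (5′×2.5′, letters a–x): lon ⌊0.45103/0.0833333⌋ = 5 → f; lat ⌊0.60712/0.0416667⌋ = 14 → o.
Extended square (30″×15″, digits 0–9): lon ⌊0.03437/0.00833333⌋ = 4; lat ⌊0.02378/0.00416667⌋ = 5.

MQ54fo45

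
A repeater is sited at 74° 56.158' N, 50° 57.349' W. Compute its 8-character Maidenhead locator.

Offset from 180°W / 90°S: lon 129.04418°, lat 164.93597°.
Field (20°×10°, letters A–R): lon ⌊129.04418/20⌋ = 6 → G; lat ⌊164.93597/10⌋ = 16 → Q.
Square (2°×1°, digits 0–9): lon ⌊9.04418/2⌋ = 4; lat ⌊4.93597/1⌋ = 4.
Subsquare (5′×2.5′, letters a–x): lon ⌊1.04418/0.0833333⌋ = 12 → m; lat ⌊0.93597/0.0416667⌋ = 22 → w.
Extended square (30″×15″, digits 0–9): lon ⌊0.04418/0.00833333⌋ = 5; lat ⌊0.01930/0.00416667⌋ = 4.

GQ44mw54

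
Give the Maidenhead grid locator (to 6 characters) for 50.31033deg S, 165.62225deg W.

AD79eq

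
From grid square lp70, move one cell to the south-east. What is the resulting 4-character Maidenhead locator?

Longitude square 7; +1 → 8.
Latitude square 0; −1 → -1, wraps to 9, carry into field.
Latitude field P = 15; −1 → 14 = O.

LO89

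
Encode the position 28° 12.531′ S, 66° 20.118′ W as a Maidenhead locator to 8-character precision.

Shift to the Maidenhead origin (180°W, 90°S): lon 113.66470, lat 61.79115.
Field: lon ⌊113.66470/20⌋ = 5 → F; lat ⌊61.79115/10⌋ = 6 → G.
Square: lon ⌊13.66470/2⌋ = 6; lat ⌊1.79115/1⌋ = 1.
Subsquare: lon ⌊1.66470/0.0833333⌋ = 19 → t; lat ⌊0.79115/0.0416667⌋ = 18 → s.
Extended square: lon ⌊0.08137/0.00833333⌋ = 9; lat ⌊0.04115/0.00416667⌋ = 9.

FG61ts99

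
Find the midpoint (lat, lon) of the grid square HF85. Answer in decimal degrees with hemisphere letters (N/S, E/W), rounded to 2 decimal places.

Field H=7, F=5: +7·20° lon, +5·10° lat → SW at lon -40°, lat -40°.
Square 8, 5: +8·2° lon, +5·1° lat → SW at lon -24°, lat -35°.
Cell spans 2° lon × 1° lat. Centre is SW corner plus half of each.
latitude 34.50° S, longitude 23.00° W.

34.50° S, 23.00° W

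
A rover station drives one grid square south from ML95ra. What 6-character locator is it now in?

Latitude subsquare a = 0; −1 → -1, wraps to 23 = x, carry into square.
Latitude square 5; −1 → 4.
The longitude characters are unchanged.

ML94rx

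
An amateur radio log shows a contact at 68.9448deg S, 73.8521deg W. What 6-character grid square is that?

Offset from 180°W / 90°S: lon 106.1479°, lat 21.0552°.
Field: 106.1479/20 → 5 → F, 21.0552/10 → 2 → C; chars FC.
Square: 6.1479/2 → 3, 1.0552/1 → 1; chars 31.
Subsquare: 0.1479/0.0833333 → 1 → b, 0.0552/0.0416667 → 1 → b; chars bb.

FC31bb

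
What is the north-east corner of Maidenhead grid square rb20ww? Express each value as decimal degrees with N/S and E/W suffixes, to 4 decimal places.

79.0417° S, 165.9167° E

Field R=17, B=1: +17·20° lon, +1·10° lat → SW at lon 160°, lat -80°.
Square 2, 0: +2·2° lon, +0·1° lat → SW at lon 164°, lat -80°.
Subsquare w=22, w=22: +22·0.0833333° lon, +22·0.0416667° lat → SW at lon 165.833°, lat -79.0833°.
Cell spans 0.0833333° lon × 0.0416667° lat. NE corner is SW corner plus one full cell.
latitude 79.0417° S, longitude 165.9167° E.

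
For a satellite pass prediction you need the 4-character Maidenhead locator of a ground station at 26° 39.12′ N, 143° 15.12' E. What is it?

QL16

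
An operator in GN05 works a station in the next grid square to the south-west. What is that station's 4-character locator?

FN94

Longitude square 0; −1 → -1, wraps to 9, carry into field.
Longitude field G = 6; −1 → 5 = F.
Latitude square 5; −1 → 4.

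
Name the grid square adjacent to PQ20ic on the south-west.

Longitude subsquare i = 8; −1 → 7 = h.
Latitude subsquare c = 2; −1 → 1 = b.

PQ20hb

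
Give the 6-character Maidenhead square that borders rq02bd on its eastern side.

Longitude subsquare b = 1; +1 → 2 = c.
The latitude characters are unchanged.

RQ02cd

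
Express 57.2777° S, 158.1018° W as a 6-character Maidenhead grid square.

Add 180° to longitude and 90° to latitude: 21.8982, 32.7223.
Field: 21.8982/20 → 1 → B, 32.7223/10 → 3 → D; chars BD.
Square: 1.8982/2 → 0, 2.7223/1 → 2; chars 02.
Subsquare: 1.8982/0.0833333 → 22 → w, 0.7223/0.0416667 → 17 → r; chars wr.

BD02wr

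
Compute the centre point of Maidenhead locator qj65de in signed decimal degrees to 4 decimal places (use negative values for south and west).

5.1875, 152.2917

Field Q=16, J=9: +16·20° lon, +9·10° lat → SW at lon 140°, lat 0°.
Square 6, 5: +6·2° lon, +5·1° lat → SW at lon 152°, lat 5°.
Subsquare d=3, e=4: +3·0.0833333° lon, +4·0.0416667° lat → SW at lon 152.25°, lat 5.16667°.
Cell spans 0.0833333° lon × 0.0416667° lat. Centre is SW corner plus half of each.
latitude 5.1875, longitude 152.2917.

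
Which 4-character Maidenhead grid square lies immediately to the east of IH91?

Longitude square 9; +1 → 10, wraps to 0, carry into field.
Longitude field I = 8; +1 → 9 = J.
The latitude characters are unchanged.

JH01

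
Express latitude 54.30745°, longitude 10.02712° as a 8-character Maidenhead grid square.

JO54ah33

Offset from 180°W / 90°S: lon 190.02712°, lat 144.30745°.
Field: 190.02712/20 → 9 → J, 144.30745/10 → 14 → O; chars JO.
Square: 10.02712/2 → 5, 4.30745/1 → 4; chars 54.
Subsquare: 0.02712/0.0833333 → 0 → a, 0.30745/0.0416667 → 7 → h; chars ah.
Extended square: 0.02712/0.00833333 → 3, 0.01578/0.00416667 → 3; chars 33.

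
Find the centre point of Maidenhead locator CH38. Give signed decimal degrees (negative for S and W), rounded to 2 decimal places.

-11.50, -133.00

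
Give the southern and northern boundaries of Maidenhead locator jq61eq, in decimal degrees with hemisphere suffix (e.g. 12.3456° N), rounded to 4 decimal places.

71.6667° N, 71.7083° N

Field J=9, Q=16: +9·20° lon, +16·10° lat → SW at lon 0°, lat 70°.
Square 6, 1: +6·2° lon, +1·1° lat → SW at lon 12°, lat 71°.
Subsquare e=4, q=16: +4·0.0833333° lon, +16·0.0416667° lat → SW at lon 12.3333°, lat 71.6667°.
Cell spans 0.0833333° lon × 0.0416667° lat.
south 71.6667° N, north 71.7083° N.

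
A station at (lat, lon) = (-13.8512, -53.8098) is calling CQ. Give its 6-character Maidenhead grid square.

GH36cd

Shift to the Maidenhead origin (180°W, 90°S): lon 126.1902, lat 76.1488.
Field (20°×10°, letters A–R): 126.1902/20 → 6 → G, 76.1488/10 → 7 → H; chars GH.
Square (2°×1°, digits 0–9): 6.1902/2 → 3, 6.1488/1 → 6; chars 36.
Subsquare (5′×2.5′, letters a–x): 0.1902/0.0833333 → 2 → c, 0.1488/0.0416667 → 3 → d; chars cd.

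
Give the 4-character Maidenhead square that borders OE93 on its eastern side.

PE03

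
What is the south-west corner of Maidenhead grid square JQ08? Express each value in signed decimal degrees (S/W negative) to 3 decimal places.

78.000, 0.000

Field J=9, Q=16: +9·20° lon, +16·10° lat → SW at lon 0°, lat 70°.
Square 0, 8: +0·2° lon, +8·1° lat → SW at lon 0°, lat 78°.
latitude 78.000, longitude 0.000.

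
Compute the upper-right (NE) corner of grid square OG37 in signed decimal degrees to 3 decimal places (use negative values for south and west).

-22.000, 108.000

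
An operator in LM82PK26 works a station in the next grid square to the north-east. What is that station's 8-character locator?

LM82pk37

Longitude extended square 2; +1 → 3.
Latitude extended square 6; +1 → 7.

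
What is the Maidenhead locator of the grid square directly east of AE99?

BE09

Longitude square 9; +1 → 10, wraps to 0, carry into field.
Longitude field A = 0; +1 → 1 = B.
The latitude characters are unchanged.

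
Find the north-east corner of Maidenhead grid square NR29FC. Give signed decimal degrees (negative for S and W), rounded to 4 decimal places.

89.1250, 84.5000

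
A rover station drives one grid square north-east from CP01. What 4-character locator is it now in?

CP12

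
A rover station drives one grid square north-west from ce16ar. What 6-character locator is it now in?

CE06xs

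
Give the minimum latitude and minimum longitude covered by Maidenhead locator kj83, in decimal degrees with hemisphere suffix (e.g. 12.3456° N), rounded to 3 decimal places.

3.000° N, 36.000° E

Field K=10, J=9: +10·20° lon, +9·10° lat → SW at lon 20°, lat 0°.
Square 8, 3: +8·2° lon, +3·1° lat → SW at lon 36°, lat 3°.
latitude 3.000° N, longitude 36.000° E.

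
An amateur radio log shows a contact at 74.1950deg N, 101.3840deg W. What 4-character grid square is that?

DQ94

Add 180° to longitude and 90° to latitude: 78.62, 164.19.
Field (20°×10°, letters A–R): lon ⌊78.62/20⌋ = 3 → D; lat ⌊164.19/10⌋ = 16 → Q.
Square (2°×1°, digits 0–9): lon ⌊18.62/2⌋ = 9; lat ⌊4.19/1⌋ = 4.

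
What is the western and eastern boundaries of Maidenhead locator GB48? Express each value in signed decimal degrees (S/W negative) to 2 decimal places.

-52.00, -50.00

Field G=6, B=1: +6·20° lon, +1·10° lat → SW at lon -60°, lat -80°.
Square 4, 8: +4·2° lon, +8·1° lat → SW at lon -52°, lat -72°.
Cell spans 2° lon × 1° lat.
west -52.00, east -50.00.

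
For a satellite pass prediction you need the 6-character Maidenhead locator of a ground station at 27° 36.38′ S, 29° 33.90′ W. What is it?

HG52fj

Offset from 180°W / 90°S: lon 150.4350°, lat 62.3937°.
Field: 150.4350/20 → 7 → H, 62.3937/10 → 6 → G; chars HG.
Square: 10.4350/2 → 5, 2.3937/1 → 2; chars 52.
Subsquare: 0.4350/0.0833333 → 5 → f, 0.3937/0.0416667 → 9 → j; chars fj.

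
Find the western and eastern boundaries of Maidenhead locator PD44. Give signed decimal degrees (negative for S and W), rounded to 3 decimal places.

Field P=15, D=3: +15·20° lon, +3·10° lat → SW at lon 120°, lat -60°.
Square 4, 4: +4·2° lon, +4·1° lat → SW at lon 128°, lat -56°.
Cell spans 2° lon × 1° lat.
west 128.000, east 130.000.

128.000, 130.000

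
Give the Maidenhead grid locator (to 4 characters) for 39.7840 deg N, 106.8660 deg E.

OM39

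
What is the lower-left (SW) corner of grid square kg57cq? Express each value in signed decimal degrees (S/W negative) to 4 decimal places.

-22.3333, 30.1667

Field K=10, G=6: +10·20° lon, +6·10° lat → SW at lon 20°, lat -30°.
Square 5, 7: +5·2° lon, +7·1° lat → SW at lon 30°, lat -23°.
Subsquare c=2, q=16: +2·0.0833333° lon, +16·0.0416667° lat → SW at lon 30.1667°, lat -22.3333°.
latitude -22.3333, longitude 30.1667.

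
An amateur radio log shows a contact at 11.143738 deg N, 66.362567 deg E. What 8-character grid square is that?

MK31ed34

Offset from 180°W / 90°S: lon 246.36257°, lat 101.14374°.
Field: 246.36257/20 → 12 → M, 101.14374/10 → 10 → K; chars MK.
Square: 6.36257/2 → 3, 1.14374/1 → 1; chars 31.
Subsquare: 0.36257/0.0833333 → 4 → e, 0.14374/0.0416667 → 3 → d; chars ed.
Extended square: 0.02923/0.00833333 → 3, 0.01874/0.00416667 → 4; chars 34.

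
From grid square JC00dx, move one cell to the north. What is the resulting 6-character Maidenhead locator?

JC01da

Latitude subsquare x = 23; +1 → 24, wraps to 0 = a, carry into square.
Latitude square 0; +1 → 1.
The longitude characters are unchanged.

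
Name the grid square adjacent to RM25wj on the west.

Longitude subsquare w = 22; −1 → 21 = v.
The latitude characters are unchanged.

RM25vj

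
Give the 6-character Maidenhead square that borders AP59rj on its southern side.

Latitude subsquare j = 9; −1 → 8 = i.
The longitude characters are unchanged.

AP59ri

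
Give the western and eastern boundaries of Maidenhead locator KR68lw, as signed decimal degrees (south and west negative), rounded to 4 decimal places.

32.9167, 33.0000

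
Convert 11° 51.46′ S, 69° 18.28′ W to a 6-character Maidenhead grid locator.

Offset from 180°W / 90°S: lon 110.6953°, lat 78.1423°.
Field: lon ⌊110.6953/20⌋ = 5 → F; lat ⌊78.1423/10⌋ = 7 → H.
Square: lon ⌊10.6953/2⌋ = 5; lat ⌊8.1423/1⌋ = 8.
Subsquare: lon ⌊0.6953/0.0833333⌋ = 8 → i; lat ⌊0.1423/0.0416667⌋ = 3 → d.

FH58id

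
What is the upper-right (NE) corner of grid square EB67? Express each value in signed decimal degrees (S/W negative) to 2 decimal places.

-72.00, -86.00

Field E=4, B=1: +4·20° lon, +1·10° lat → SW at lon -100°, lat -80°.
Square 6, 7: +6·2° lon, +7·1° lat → SW at lon -88°, lat -73°.
Cell spans 2° lon × 1° lat. NE corner is SW corner plus one full cell.
latitude -72.00, longitude -86.00.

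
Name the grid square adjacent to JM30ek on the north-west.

JM30dl

Longitude subsquare e = 4; −1 → 3 = d.
Latitude subsquare k = 10; +1 → 11 = l.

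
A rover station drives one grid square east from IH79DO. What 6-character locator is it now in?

Longitude subsquare d = 3; +1 → 4 = e.
The latitude characters are unchanged.

IH79eo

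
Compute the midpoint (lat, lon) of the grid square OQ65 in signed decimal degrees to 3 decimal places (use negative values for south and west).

75.500, 113.000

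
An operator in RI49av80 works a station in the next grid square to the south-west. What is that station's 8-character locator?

Longitude extended square 8; −1 → 7.
Latitude extended square 0; −1 → -1, wraps to 9, carry into subsquare.
Latitude subsquare v = 21; −1 → 20 = u.

RI49au79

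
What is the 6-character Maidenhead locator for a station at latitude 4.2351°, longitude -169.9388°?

AJ54af

Shift to the Maidenhead origin (180°W, 90°S): lon 10.0612, lat 94.2351.
Field: lon ⌊10.0612/20⌋ = 0 → A; lat ⌊94.2351/10⌋ = 9 → J.
Square: lon ⌊10.0612/2⌋ = 5; lat ⌊4.2351/1⌋ = 4.
Subsquare: lon ⌊0.0612/0.0833333⌋ = 0 → a; lat ⌊0.2351/0.0416667⌋ = 5 → f.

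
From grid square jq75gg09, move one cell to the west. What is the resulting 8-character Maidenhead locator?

JQ75fg99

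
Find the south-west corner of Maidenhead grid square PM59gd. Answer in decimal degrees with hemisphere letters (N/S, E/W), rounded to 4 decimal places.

Field P=15, M=12: +15·20° lon, +12·10° lat → SW at lon 120°, lat 30°.
Square 5, 9: +5·2° lon, +9·1° lat → SW at lon 130°, lat 39°.
Subsquare g=6, d=3: +6·0.0833333° lon, +3·0.0416667° lat → SW at lon 130.5°, lat 39.125°.
latitude 39.1250° N, longitude 130.5000° E.

39.1250° N, 130.5000° E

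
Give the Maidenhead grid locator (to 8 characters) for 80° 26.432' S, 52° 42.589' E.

Offset from 180°W / 90°S: lon 232.70982°, lat 9.55947°.
Field: lon ⌊232.70982/20⌋ = 11 → L; lat ⌊9.55947/10⌋ = 0 → A.
Square: lon ⌊12.70982/2⌋ = 6; lat ⌊9.55947/1⌋ = 9.
Subsquare: lon ⌊0.70982/0.0833333⌋ = 8 → i; lat ⌊0.55947/0.0416667⌋ = 13 → n.
Extended square: lon ⌊0.04315/0.00833333⌋ = 5; lat ⌊0.01780/0.00416667⌋ = 4.

LA69in54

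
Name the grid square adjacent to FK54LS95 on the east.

FK54ms05

Longitude extended square 9; +1 → 10, wraps to 0, carry into subsquare.
Longitude subsquare l = 11; +1 → 12 = m.
The latitude characters are unchanged.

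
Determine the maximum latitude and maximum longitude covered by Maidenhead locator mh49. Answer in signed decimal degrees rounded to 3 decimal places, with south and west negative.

-10.000, 70.000

Field M=12, H=7: +12·20° lon, +7·10° lat → SW at lon 60°, lat -20°.
Square 4, 9: +4·2° lon, +9·1° lat → SW at lon 68°, lat -11°.
Cell spans 2° lon × 1° lat. NE corner is SW corner plus one full cell.
latitude -10.000, longitude 70.000.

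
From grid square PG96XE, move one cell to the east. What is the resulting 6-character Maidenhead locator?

QG06ae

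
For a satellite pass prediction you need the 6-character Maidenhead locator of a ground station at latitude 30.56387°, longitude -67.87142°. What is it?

Offset from 180°W / 90°S: lon 112.1286°, lat 120.5639°.
Field: 112.1286/20 → 5 → F, 120.5639/10 → 12 → M; chars FM.
Square: 12.1286/2 → 6, 0.5639/1 → 0; chars 60.
Subsquare: 0.1286/0.0833333 → 1 → b, 0.5639/0.0416667 → 13 → n; chars bn.

FM60bn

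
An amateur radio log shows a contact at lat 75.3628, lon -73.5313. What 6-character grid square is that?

Offset from 180°W / 90°S: lon 106.4687°, lat 165.3628°.
Field: lon ⌊106.4687/20⌋ = 5 → F; lat ⌊165.3628/10⌋ = 16 → Q.
Square: lon ⌊6.4687/2⌋ = 3; lat ⌊5.3628/1⌋ = 5.
Subsquare: lon ⌊0.4687/0.0833333⌋ = 5 → f; lat ⌊0.3628/0.0416667⌋ = 8 → i.

FQ35fi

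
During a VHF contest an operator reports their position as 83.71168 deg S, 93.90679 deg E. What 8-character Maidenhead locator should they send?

Offset from 180°W / 90°S: lon 273.90679°, lat 6.28832°.
Field: lon ⌊273.90679/20⌋ = 13 → N; lat ⌊6.28832/10⌋ = 0 → A.
Square: lon ⌊13.90679/2⌋ = 6; lat ⌊6.28832/1⌋ = 6.
Subsquare: lon ⌊1.90679/0.0833333⌋ = 22 → w; lat ⌊0.28832/0.0416667⌋ = 6 → g.
Extended square: lon ⌊0.07346/0.00833333⌋ = 8; lat ⌊0.03832/0.00416667⌋ = 9.

NA66wg89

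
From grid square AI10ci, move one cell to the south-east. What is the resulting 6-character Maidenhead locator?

AI10dh

Longitude subsquare c = 2; +1 → 3 = d.
Latitude subsquare i = 8; −1 → 7 = h.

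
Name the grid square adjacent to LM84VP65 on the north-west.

Longitude extended square 6; −1 → 5.
Latitude extended square 5; +1 → 6.

LM84vp56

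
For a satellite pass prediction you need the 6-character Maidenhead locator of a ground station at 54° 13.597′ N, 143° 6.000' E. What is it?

QO14nf

Shift to the Maidenhead origin (180°W, 90°S): lon 323.1000, lat 144.2266.
Field (20°×10°, letters A–R): 323.1000/20 → 16 → Q, 144.2266/10 → 14 → O; chars QO.
Square (2°×1°, digits 0–9): 3.1000/2 → 1, 4.2266/1 → 4; chars 14.
Subsquare (5′×2.5′, letters a–x): 1.1000/0.0833333 → 13 → n, 0.2266/0.0416667 → 5 → f; chars nf.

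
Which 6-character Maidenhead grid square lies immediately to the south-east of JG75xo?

JG85an

Longitude subsquare x = 23; +1 → 24, wraps to 0 = a, carry into square.
Longitude square 7; +1 → 8.
Latitude subsquare o = 14; −1 → 13 = n.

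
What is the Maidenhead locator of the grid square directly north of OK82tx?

OK83ta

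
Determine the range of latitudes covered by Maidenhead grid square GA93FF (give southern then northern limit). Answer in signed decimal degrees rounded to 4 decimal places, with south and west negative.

Field G=6, A=0: +6·20° lon, +0·10° lat → SW at lon -60°, lat -90°.
Square 9, 3: +9·2° lon, +3·1° lat → SW at lon -42°, lat -87°.
Subsquare f=5, f=5: +5·0.0833333° lon, +5·0.0416667° lat → SW at lon -41.5833°, lat -86.7917°.
Cell spans 0.0833333° lon × 0.0416667° lat.
south -86.7917, north -86.7500.

-86.7917, -86.7500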